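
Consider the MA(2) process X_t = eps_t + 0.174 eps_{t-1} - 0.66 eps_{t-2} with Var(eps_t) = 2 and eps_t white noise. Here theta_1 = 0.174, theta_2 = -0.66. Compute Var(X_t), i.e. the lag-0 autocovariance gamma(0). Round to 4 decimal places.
\gamma(0) = 2.9318

For an MA(q) process X_t = eps_t + sum_i theta_i eps_{t-i} with
Var(eps_t) = sigma^2, the variance is
  gamma(0) = sigma^2 * (1 + sum_i theta_i^2).
  sum_i theta_i^2 = (0.174)^2 + (-0.66)^2 = 0.030276 + 0.4356 = 0.465876.
  gamma(0) = 2 * (1 + 0.465876) = 2 * 1.465876 = 2.931752, which rounds to 2.9318.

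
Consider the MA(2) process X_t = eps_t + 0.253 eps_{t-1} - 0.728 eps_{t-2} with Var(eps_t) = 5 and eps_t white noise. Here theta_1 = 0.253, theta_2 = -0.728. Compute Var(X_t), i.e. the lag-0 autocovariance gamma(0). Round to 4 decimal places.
\gamma(0) = 7.9700

For an MA(q) process X_t = eps_t + sum_i theta_i eps_{t-i} with
Var(eps_t) = sigma^2, the variance is
  gamma(0) = sigma^2 * (1 + sum_i theta_i^2).
  sum_i theta_i^2 = (0.253)^2 + (-0.728)^2 = 0.064009 + 0.529984 = 0.593993.
  gamma(0) = 5 * (1 + 0.593993) = 5 * 1.593993 = 7.969965, which rounds to 7.9700.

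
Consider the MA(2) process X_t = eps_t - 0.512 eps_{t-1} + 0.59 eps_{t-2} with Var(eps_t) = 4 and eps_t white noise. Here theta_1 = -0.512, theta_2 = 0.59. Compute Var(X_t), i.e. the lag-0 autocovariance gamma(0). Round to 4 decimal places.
\gamma(0) = 6.4410

For an MA(q) process X_t = eps_t + sum_i theta_i eps_{t-i} with
Var(eps_t) = sigma^2, the variance is
  gamma(0) = sigma^2 * (1 + sum_i theta_i^2).
  sum_i theta_i^2 = (-0.512)^2 + (0.59)^2 = 0.262144 + 0.3481 = 0.610244.
  gamma(0) = 4 * (1 + 0.610244) = 4 * 1.610244 = 6.440976, which rounds to 6.4410.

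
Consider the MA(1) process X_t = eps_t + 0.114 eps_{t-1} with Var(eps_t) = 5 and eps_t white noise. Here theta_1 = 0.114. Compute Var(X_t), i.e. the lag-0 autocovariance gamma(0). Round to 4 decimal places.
\gamma(0) = 5.0650

For an MA(q) process X_t = eps_t + sum_i theta_i eps_{t-i} with
Var(eps_t) = sigma^2, the variance is
  gamma(0) = sigma^2 * (1 + sum_i theta_i^2).
  sum_i theta_i^2 = (0.114)^2 = 0.012996.
  gamma(0) = 5 * (1 + 0.012996) = 5 * 1.012996 = 5.06498, which rounds to 5.0650.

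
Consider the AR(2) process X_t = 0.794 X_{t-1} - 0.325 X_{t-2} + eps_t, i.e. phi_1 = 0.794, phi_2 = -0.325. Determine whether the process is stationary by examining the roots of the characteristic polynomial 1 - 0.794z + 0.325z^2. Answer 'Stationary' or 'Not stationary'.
\text{Stationary}

The AR(p) characteristic polynomial is P(z) = 1 - 0.794z + 0.325z^2.
Stationarity requires all roots to lie outside the unit circle, i.e. |z| > 1 for every root.
Set 1 + (-0.794) z + (0.325) z^2 = 0, i.e. a z^2 + b z + c = 0 with a = 0.325, b = -0.794, c = 1.
Discriminant D = b^2 - 4ac = (-0.794)^2 - 4*(0.325)*1 = 0.630436 - (1.3) = -0.669564.
D < 0, so the roots are the complex-conjugate pair z = (-b +/- i sqrt(-D)) / (2a) = 1.2215 +/- 1.2589i.
For a conjugate pair |z|^2 = z * conj(z) = (product of roots) = c/a = 1/(0.325) = 3.076923, so |z| = sqrt(3.076923) = 1.7541 for both roots.
Moduli of all roots: 1.7541, 1.7541.
All moduli strictly greater than 1? Yes.
Verdict: Stationary.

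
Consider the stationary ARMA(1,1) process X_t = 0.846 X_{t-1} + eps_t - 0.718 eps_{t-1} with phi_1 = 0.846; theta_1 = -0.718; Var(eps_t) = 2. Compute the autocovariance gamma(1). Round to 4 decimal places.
\gamma(1) = 0.3535

Multiply the model equation by X_{t-k} and take expectations. With theta_0 = psi_0 = 1 and psi_j the MA(infinity) weights, this gives
  gamma(k) - sum_i phi_i gamma(k-i) = c_k,
  c_k = sigma^2 * sum_{j=k..q} theta_j psi_{j-k}   (c_k = 0 for k > q),
using gamma(-m) = gamma(m).
psi-weights needed (psi_j = theta_j + sum_i phi_i psi_{j-i}):
  psi_1 = theta_1 + phi_1 = -0.718 + (0.846) = 0.128
Right-hand sides:
  c_0 = sigma^2 (1 + theta_1 psi_1) = 2 * (1 + (-0.718)(0.128)) = 2 * 0.908096 = 1.816192
  c_1 = sigma^2 theta_1 = 2 * (-0.718) = -1.436
  c_2 = 0
Equations for k = 0 and k = 1 (AR order 1):
  gamma(0) = phi_1 gamma(1) + c_0
  gamma(1) = phi_1 gamma(0) + c_1
Substituting the second into the first: gamma(0) (1 - phi_1^2) = c_0 + phi_1 c_1, so
  gamma(0) = (c_0 + phi_1 c_1) / (1 - phi_1^2) = (1.816192 + (0.846)(-1.436)) / (1 - (0.846)^2) = 0.601336 / 0.284284 = 2.115265.
  gamma(1) = phi_1 gamma(0) + c_1 = (0.846)(2.115265) + (-1.436) = 0.353514.
Therefore gamma(1) = 0.3535 (to 4 decimal places).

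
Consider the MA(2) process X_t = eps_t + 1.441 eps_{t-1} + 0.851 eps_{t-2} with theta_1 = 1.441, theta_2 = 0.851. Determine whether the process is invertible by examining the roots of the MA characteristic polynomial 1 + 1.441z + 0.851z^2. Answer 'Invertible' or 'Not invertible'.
\text{Invertible}

The MA(q) characteristic polynomial is P(z) = 1 + 1.441z + 0.851z^2.
Invertibility requires all roots to lie outside the unit circle, i.e. |z| > 1 for every root.
Set 1 + (1.441) z + (0.851) z^2 = 0, i.e. a z^2 + b z + c = 0 with a = 0.851, b = 1.441, c = 1.
Discriminant D = b^2 - 4ac = (1.441)^2 - 4*(0.851)*1 = 2.076481 - (3.404) = -1.327519.
D < 0, so the roots are the complex-conjugate pair z = (-b +/- i sqrt(-D)) / (2a) = -0.8467 +/- 0.677i.
For a conjugate pair |z|^2 = z * conj(z) = (product of roots) = c/a = 1/(0.851) = 1.175088, so |z| = sqrt(1.175088) = 1.084 for both roots.
Moduli of all roots: 1.0840, 1.0840.
All moduli strictly greater than 1? Yes.
Verdict: Invertible.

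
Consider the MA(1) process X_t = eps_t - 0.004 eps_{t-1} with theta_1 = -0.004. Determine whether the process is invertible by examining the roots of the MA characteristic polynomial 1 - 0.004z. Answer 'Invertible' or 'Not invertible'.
\text{Invertible}

The MA(q) characteristic polynomial is P(z) = 1 - 0.004z.
Invertibility requires all roots to lie outside the unit circle, i.e. |z| > 1 for every root.
This is linear in z: 1 + (-0.004) z = 0  =>  z = -1/(-0.004) = 250,  |z| = 250.
Moduli of all roots: 250.0000.
All moduli strictly greater than 1? Yes.
Verdict: Invertible.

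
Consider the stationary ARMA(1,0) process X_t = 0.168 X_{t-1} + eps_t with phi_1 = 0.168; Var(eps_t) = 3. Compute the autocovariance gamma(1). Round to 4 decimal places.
\gamma(1) = 0.5186

Multiply the model equation by X_{t-k} and take expectations. With theta_0 = psi_0 = 1 and psi_j the MA(infinity) weights, this gives
  gamma(k) - sum_i phi_i gamma(k-i) = c_k,
  c_k = sigma^2 * sum_{j=k..q} theta_j psi_{j-k}   (c_k = 0 for k > q),
using gamma(-m) = gamma(m).
Pure AR (q = 0): c_0 = sigma^2 = 3, c_k = 0 for k >= 1.
Equations for k = 0 and k = 1 (AR order 1):
  gamma(0) = phi_1 gamma(1) + c_0
  gamma(1) = phi_1 gamma(0) + c_1
Substituting the second into the first: gamma(0) (1 - phi_1^2) = c_0 + phi_1 c_1, so
  gamma(0) = c_0 / (1 - phi_1^2) = 3 / (1 - (0.168)^2) = 3 / 0.971776 = 3.087131.
  gamma(1) = phi_1 gamma(0) = (0.168)(3.087131) = 0.518638.
Therefore gamma(1) = 0.5186 (to 4 decimal places).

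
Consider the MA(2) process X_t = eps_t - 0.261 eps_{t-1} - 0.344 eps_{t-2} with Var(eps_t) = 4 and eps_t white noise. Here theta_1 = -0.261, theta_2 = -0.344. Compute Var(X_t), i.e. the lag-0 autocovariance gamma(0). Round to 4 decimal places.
\gamma(0) = 4.7458

For an MA(q) process X_t = eps_t + sum_i theta_i eps_{t-i} with
Var(eps_t) = sigma^2, the variance is
  gamma(0) = sigma^2 * (1 + sum_i theta_i^2).
  sum_i theta_i^2 = (-0.261)^2 + (-0.344)^2 = 0.068121 + 0.118336 = 0.186457.
  gamma(0) = 4 * (1 + 0.186457) = 4 * 1.186457 = 4.745828, which rounds to 4.7458.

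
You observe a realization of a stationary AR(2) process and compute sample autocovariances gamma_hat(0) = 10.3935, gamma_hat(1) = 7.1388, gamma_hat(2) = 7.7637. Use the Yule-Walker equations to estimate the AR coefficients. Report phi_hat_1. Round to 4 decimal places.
\hat\phi_{1} = 0.3290

The Yule-Walker equations for an AR(p) process read, in matrix form,
  Gamma_p phi = r_p,   with   (Gamma_p)_{ij} = gamma(|i - j|),
                       (r_p)_i = gamma(i),   i,j = 1..p.
Substitute the sample gammas (Toeplitz matrix and right-hand side of size 2):
  Gamma_p = [[10.3935, 7.1388], [7.1388, 10.3935]]
  r_p     = [7.1388, 7.7637]
Written out:
  10.3935 phi_1 + 7.1388 phi_2 = 7.1388
  7.1388 phi_1 + 10.3935 phi_2 = 7.7637
Solve by Cramer's rule:
  det = gamma(0)^2 - gamma(1)^2 = (10.3935)^2 - (7.1388)^2 = 108.02484225 - 50.96246544 = 57.06237681
  phi_hat_1 = [gamma(1) gamma(0) - gamma(1) gamma(2)] / det = [(7.1388)(10.3935) - (7.1388)(7.7637)] / 57.06237681 = 18.77361624 / 57.06237681 = 0.329
  phi_hat_2 = [gamma(0) gamma(2) - gamma(1)^2] / det = [(10.3935)(7.7637) - (7.1388)^2] / 57.06237681 = 29.72955051 / 57.06237681 = 0.521
So phi_hat = [0.3290, 0.5210].
Therefore phi_hat_1 = 0.3290.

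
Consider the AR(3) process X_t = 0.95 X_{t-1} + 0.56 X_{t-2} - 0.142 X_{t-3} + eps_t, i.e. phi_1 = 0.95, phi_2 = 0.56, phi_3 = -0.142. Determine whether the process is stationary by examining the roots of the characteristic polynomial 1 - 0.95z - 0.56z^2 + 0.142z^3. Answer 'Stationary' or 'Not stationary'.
\text{Not stationary}

The AR(p) characteristic polynomial is P(z) = 1 - 0.95z - 0.56z^2 + 0.142z^3.
Stationarity requires all roots to lie outside the unit circle, i.e. |z| > 1 for every root.
Degree 3: look for a simple real root z0 first, then factor out (1 - z/z0) and solve the remaining quadratic.
Testing z0 = 5: P(5) = 1 + (-0.95)(5) + (-0.56)(5)^2 + (0.142)(5)^3
  = 1 + (-4.75) + (-14) + (17.75) = 0.  So z_0 = 5 is a root, |z_0| = 5.
Divide out the factor (1 - 0.2 z) = (1 - z/z0) (since 1/z0 = 0.2):
  P(z) = (1 - 0.2 z)(1 + (-0.75) z + (-0.71) z^2)
  [check: z-coef -0.75 - (0.2) = -0.95; z^2-coef -0.71 - (0.2)(-0.75) = -0.56; z^3-coef -(0.2)(-0.71) = 0.142.]
Remaining roots from the quadratic factor 1 + (-0.75) z + (-0.71) z^2:
  Set 1 + (-0.75) z + (-0.71) z^2 = 0, i.e. a z^2 + b z + c = 0 with a = -0.71, b = -0.75, c = 1.
  Discriminant D = b^2 - 4ac = (-0.75)^2 - 4*(-0.71)*1 = 0.5625 - (-2.84) = 3.4025.
  D >= 0, so the roots are real: z = (-b +/- sqrt(D)) / (2a) = (0.75 +/- 1.844587) / (-1.42).
    z_1 = (0.75 + 1.844587) / (-1.42) = -1.8272,   |z_1| = 1.8272.
    z_2 = (0.75 - 1.844587) / (-1.42) = 0.7708,   |z_2| = 0.7708.
Moduli of all roots: 5.0000, 1.8272, 0.7708.
All moduli strictly greater than 1? No.
Verdict: Not stationary.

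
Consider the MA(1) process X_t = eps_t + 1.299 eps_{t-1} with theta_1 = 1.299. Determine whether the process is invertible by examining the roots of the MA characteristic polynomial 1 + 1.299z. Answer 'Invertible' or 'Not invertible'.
\text{Not invertible}

The MA(q) characteristic polynomial is P(z) = 1 + 1.299z.
Invertibility requires all roots to lie outside the unit circle, i.e. |z| > 1 for every root.
This is linear in z: 1 + (1.299) z = 0  =>  z = -1/(1.299) = -0.769823,  |z| = 0.769823.
Moduli of all roots: 0.7698.
All moduli strictly greater than 1? No.
Verdict: Not invertible.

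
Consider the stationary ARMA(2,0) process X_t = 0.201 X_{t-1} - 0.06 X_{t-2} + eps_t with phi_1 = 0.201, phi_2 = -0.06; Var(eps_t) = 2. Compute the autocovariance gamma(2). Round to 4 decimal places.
\gamma(2) = -0.0456

Multiply the model equation by X_{t-k} and take expectations. With theta_0 = psi_0 = 1 and psi_j the MA(infinity) weights, this gives
  gamma(k) - sum_i phi_i gamma(k-i) = c_k,
  c_k = sigma^2 * sum_{j=k..q} theta_j psi_{j-k}   (c_k = 0 for k > q),
using gamma(-m) = gamma(m).
Pure AR (q = 0): c_0 = sigma^2 = 2, c_k = 0 for k >= 1.
Equations for k = 0, 1, 2 (AR order 2, c_2 = 0):
  (E0) gamma(0) = phi_1 gamma(1) + phi_2 gamma(2) + c_0
  (E1) gamma(1) = phi_1 gamma(0) + phi_2 gamma(1) + c_1
  (E2) gamma(2) = phi_1 gamma(1) + phi_2 gamma(0)
From (E1): gamma(1) = A gamma(0) + B with
  A = phi_1 / (1 - phi_2) = 0.201 / 1.06 = 0.189623,   B = c_1 / (1 - phi_2) = 0 / 1.06 = 0.
Insert (E2) into (E0): gamma(0) (1 - phi_2^2) = phi_1 (1 + phi_2) gamma(1) + c_0.
  phi_1 (1 + phi_2) = (0.201)(0.94) = 0.18894,   1 - phi_2^2 = 0.9964.
Replace gamma(1) by A gamma(0) + B and collect gamma(0):
  gamma(0) [0.9964 - (0.18894)(0.189623)] = c_0 = 2
  gamma(0) * 0.960573 = 2
  gamma(0) = 2 / 0.960573 = 2.082091.
  gamma(1) = A gamma(0) = (0.189623)(2.082091) = 0.394812.
  gamma(2) = phi_1 gamma(1) + phi_2 gamma(0) = (0.201)(0.394812) + (-0.06)(2.082091) = -0.045568.
Therefore gamma(2) = -0.0456 (to 4 decimal places).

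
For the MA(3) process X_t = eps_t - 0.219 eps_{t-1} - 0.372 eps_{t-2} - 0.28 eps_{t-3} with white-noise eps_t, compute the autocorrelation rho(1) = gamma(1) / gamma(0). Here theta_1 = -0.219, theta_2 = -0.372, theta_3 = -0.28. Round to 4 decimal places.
\rho(1) = -0.0264

For an MA(q) process with theta_0 = 1, the autocovariance is
  gamma(k) = sigma^2 * sum_{i=0..q-k} theta_i * theta_{i+k},
and rho(k) = gamma(k) / gamma(0). Sigma^2 cancels.
  numerator   = (1)*(-0.219) + (-0.219)*(-0.372) + (-0.372)*(-0.28) = -0.033372.
  denominator = (1)^2 + (-0.219)^2 + (-0.372)^2 + (-0.28)^2 = 1.264745.
  rho(1) = -0.033372 / 1.264745 = -0.0264.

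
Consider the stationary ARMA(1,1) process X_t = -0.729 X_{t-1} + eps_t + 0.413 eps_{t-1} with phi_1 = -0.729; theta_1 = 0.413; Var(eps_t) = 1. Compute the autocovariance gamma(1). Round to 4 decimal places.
\gamma(1) = -0.4714

Multiply the model equation by X_{t-k} and take expectations. With theta_0 = psi_0 = 1 and psi_j the MA(infinity) weights, this gives
  gamma(k) - sum_i phi_i gamma(k-i) = c_k,
  c_k = sigma^2 * sum_{j=k..q} theta_j psi_{j-k}   (c_k = 0 for k > q),
using gamma(-m) = gamma(m).
psi-weights needed (psi_j = theta_j + sum_i phi_i psi_{j-i}):
  psi_1 = theta_1 + phi_1 = 0.413 + (-0.729) = -0.316
Right-hand sides:
  c_0 = sigma^2 (1 + theta_1 psi_1) = 1 * (1 + (0.413)(-0.316)) = 1 * 0.869492 = 0.869492
  c_1 = sigma^2 theta_1 = 1 * (0.413) = 0.413
  c_2 = 0
Equations for k = 0 and k = 1 (AR order 1):
  gamma(0) = phi_1 gamma(1) + c_0
  gamma(1) = phi_1 gamma(0) + c_1
Substituting the second into the first: gamma(0) (1 - phi_1^2) = c_0 + phi_1 c_1, so
  gamma(0) = (c_0 + phi_1 c_1) / (1 - phi_1^2) = (0.869492 + (-0.729)(0.413)) / (1 - (-0.729)^2) = 0.568415 / 0.468559 = 1.213113.
  gamma(1) = phi_1 gamma(0) + c_1 = (-0.729)(1.213113) + (0.413) = -0.471359.
Therefore gamma(1) = -0.4714 (to 4 decimal places).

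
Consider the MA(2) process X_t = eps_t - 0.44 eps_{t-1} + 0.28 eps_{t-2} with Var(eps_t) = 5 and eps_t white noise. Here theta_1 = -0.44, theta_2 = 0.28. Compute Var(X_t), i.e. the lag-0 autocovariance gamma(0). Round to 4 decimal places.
\gamma(0) = 6.3600

For an MA(q) process X_t = eps_t + sum_i theta_i eps_{t-i} with
Var(eps_t) = sigma^2, the variance is
  gamma(0) = sigma^2 * (1 + sum_i theta_i^2).
  sum_i theta_i^2 = (-0.44)^2 + (0.28)^2 = 0.1936 + 0.0784 = 0.272.
  gamma(0) = 5 * (1 + 0.272) = 5 * 1.272 = 6.36, which rounds to 6.3600.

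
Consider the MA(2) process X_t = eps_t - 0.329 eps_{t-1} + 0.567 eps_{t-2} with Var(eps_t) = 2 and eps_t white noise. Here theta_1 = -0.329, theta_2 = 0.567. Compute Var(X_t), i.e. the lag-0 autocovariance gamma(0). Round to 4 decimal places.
\gamma(0) = 2.8595

For an MA(q) process X_t = eps_t + sum_i theta_i eps_{t-i} with
Var(eps_t) = sigma^2, the variance is
  gamma(0) = sigma^2 * (1 + sum_i theta_i^2).
  sum_i theta_i^2 = (-0.329)^2 + (0.567)^2 = 0.108241 + 0.321489 = 0.42973.
  gamma(0) = 2 * (1 + 0.42973) = 2 * 1.42973 = 2.85946, which rounds to 2.8595.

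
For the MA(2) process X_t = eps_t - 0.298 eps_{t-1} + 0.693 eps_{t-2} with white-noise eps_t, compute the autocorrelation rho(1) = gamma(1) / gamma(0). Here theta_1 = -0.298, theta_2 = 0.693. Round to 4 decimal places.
\rho(1) = -0.3215

For an MA(q) process with theta_0 = 1, the autocovariance is
  gamma(k) = sigma^2 * sum_{i=0..q-k} theta_i * theta_{i+k},
and rho(k) = gamma(k) / gamma(0). Sigma^2 cancels.
  numerator   = (1)*(-0.298) + (-0.298)*(0.693) = -0.504514.
  denominator = (1)^2 + (-0.298)^2 + (0.693)^2 = 1.569053.
  rho(1) = -0.504514 / 1.569053 = -0.3215.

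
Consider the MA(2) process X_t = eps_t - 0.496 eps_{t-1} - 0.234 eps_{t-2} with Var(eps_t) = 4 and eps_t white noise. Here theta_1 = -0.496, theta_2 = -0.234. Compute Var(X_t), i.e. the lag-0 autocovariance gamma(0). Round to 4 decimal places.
\gamma(0) = 5.2031

For an MA(q) process X_t = eps_t + sum_i theta_i eps_{t-i} with
Var(eps_t) = sigma^2, the variance is
  gamma(0) = sigma^2 * (1 + sum_i theta_i^2).
  sum_i theta_i^2 = (-0.496)^2 + (-0.234)^2 = 0.246016 + 0.054756 = 0.300772.
  gamma(0) = 4 * (1 + 0.300772) = 4 * 1.300772 = 5.203088, which rounds to 5.2031.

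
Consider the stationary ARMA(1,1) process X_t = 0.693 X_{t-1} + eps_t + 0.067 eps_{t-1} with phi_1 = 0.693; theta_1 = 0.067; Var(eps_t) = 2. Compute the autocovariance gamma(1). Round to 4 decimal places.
\gamma(1) = 3.0603

Multiply the model equation by X_{t-k} and take expectations. With theta_0 = psi_0 = 1 and psi_j the MA(infinity) weights, this gives
  gamma(k) - sum_i phi_i gamma(k-i) = c_k,
  c_k = sigma^2 * sum_{j=k..q} theta_j psi_{j-k}   (c_k = 0 for k > q),
using gamma(-m) = gamma(m).
psi-weights needed (psi_j = theta_j + sum_i phi_i psi_{j-i}):
  psi_1 = theta_1 + phi_1 = 0.067 + (0.693) = 0.76
Right-hand sides:
  c_0 = sigma^2 (1 + theta_1 psi_1) = 2 * (1 + (0.067)(0.76)) = 2 * 1.05092 = 2.10184
  c_1 = sigma^2 theta_1 = 2 * (0.067) = 0.134
  c_2 = 0
Equations for k = 0 and k = 1 (AR order 1):
  gamma(0) = phi_1 gamma(1) + c_0
  gamma(1) = phi_1 gamma(0) + c_1
Substituting the second into the first: gamma(0) (1 - phi_1^2) = c_0 + phi_1 c_1, so
  gamma(0) = (c_0 + phi_1 c_1) / (1 - phi_1^2) = (2.10184 + (0.693)(0.134)) / (1 - (0.693)^2) = 2.194702 / 0.519751 = 4.222603.
  gamma(1) = phi_1 gamma(0) + c_1 = (0.693)(4.222603) + (0.134) = 3.060264.
Therefore gamma(1) = 3.0603 (to 4 decimal places).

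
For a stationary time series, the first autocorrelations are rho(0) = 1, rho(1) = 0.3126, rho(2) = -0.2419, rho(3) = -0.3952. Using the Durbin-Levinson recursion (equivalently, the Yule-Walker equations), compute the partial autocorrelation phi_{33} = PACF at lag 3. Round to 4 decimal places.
\phi_{33} = -0.2240

The PACF at lag k is phi_{kk}, the last component of the solution
to the Yule-Walker system G_k phi = r_k where
  (G_k)_{ij} = rho(|i - j|), (r_k)_i = rho(i), i,j = 1..k.
Equivalently, Durbin-Levinson gives phi_{kk} iteratively:
  phi_{11} = rho(1)
  phi_{kk} = [rho(k) - sum_{j=1..k-1} phi_{k-1,j} rho(k-j)]
            / [1 - sum_{j=1..k-1} phi_{k-1,j} rho(j)],
  phi_{k,j} = phi_{k-1,j} - phi_{kk} phi_{k-1,k-j},  j = 1..k-1.
Step k = 1:
  phi_11 = rho(1) = 0.3126.
Step k = 2:
  phi_22 = [rho(2) - phi_11 rho(1)] / [1 - phi_11 rho(1)] = [-0.2419 - (0.3126)(0.3126)] / [1 - (0.3126)(0.3126)]
         = -0.33961876 / 0.90228124 = -0.3764.
  Update: phi_21 = phi_11 - phi_22 phi_11 = 0.3126 - (-0.3764)(0.3126) = 0.430263.
Step k = 3:
  phi_33 = [rho(3) - phi_21 rho(2) - phi_22 rho(1)] / [1 - phi_21 rho(1) - phi_22 rho(2)]
    numerator   = -0.3952 - (0.430263)(-0.2419) - (-0.3764)(0.3126) = -0.17345678
    denominator = 1 - (0.430263)(0.3126) - (-0.3764)(-0.2419) = 0.7744487
  phi_33 = -0.17345678 / 0.7744487 = -0.224.
Therefore phi_{33} = -0.2240.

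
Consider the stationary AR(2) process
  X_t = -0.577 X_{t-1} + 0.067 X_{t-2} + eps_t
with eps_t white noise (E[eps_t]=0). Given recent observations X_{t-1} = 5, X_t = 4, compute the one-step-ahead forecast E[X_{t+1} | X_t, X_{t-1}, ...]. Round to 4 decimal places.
E[X_{t+1} \mid \mathcal F_t] = -1.9730

For an AR(p) model X_t = c + sum_i phi_i X_{t-i} + eps_t, the
one-step-ahead conditional mean is
  E[X_{t+1} | X_t, ...] = c + sum_i phi_i X_{t+1-i}.
Substitute known values:
  E[X_{t+1} | ...] = (-0.577) * (4) + (0.067) * (5)
                   = -1.9730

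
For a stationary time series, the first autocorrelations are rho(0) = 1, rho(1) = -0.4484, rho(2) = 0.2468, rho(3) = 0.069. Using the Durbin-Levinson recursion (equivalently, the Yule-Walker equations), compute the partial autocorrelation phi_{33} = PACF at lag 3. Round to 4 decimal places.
\phi_{33} = 0.2499

The PACF at lag k is phi_{kk}, the last component of the solution
to the Yule-Walker system G_k phi = r_k where
  (G_k)_{ij} = rho(|i - j|), (r_k)_i = rho(i), i,j = 1..k.
Equivalently, Durbin-Levinson gives phi_{kk} iteratively:
  phi_{11} = rho(1)
  phi_{kk} = [rho(k) - sum_{j=1..k-1} phi_{k-1,j} rho(k-j)]
            / [1 - sum_{j=1..k-1} phi_{k-1,j} rho(j)],
  phi_{k,j} = phi_{k-1,j} - phi_{kk} phi_{k-1,k-j},  j = 1..k-1.
Step k = 1:
  phi_11 = rho(1) = -0.4484.
Step k = 2:
  phi_22 = [rho(2) - phi_11 rho(1)] / [1 - phi_11 rho(1)] = [0.2468 - (-0.4484)(-0.4484)] / [1 - (-0.4484)(-0.4484)]
         = 0.04573744 / 0.79893744 = 0.057248.
  Update: phi_21 = phi_11 - phi_22 phi_11 = -0.4484 - (0.057248)(-0.4484) = -0.42273.
Step k = 3:
  phi_33 = [rho(3) - phi_21 rho(2) - phi_22 rho(1)] / [1 - phi_21 rho(1) - phi_22 rho(2)]
    numerator   = 0.069 - (-0.42273)(0.2468) - (0.057248)(-0.4484) = 0.19899971
    denominator = 1 - (-0.42273)(-0.4484) - (0.057248)(0.2468) = 0.79631907
  phi_33 = 0.19899971 / 0.79631907 = 0.2499.
Therefore phi_{33} = 0.2499.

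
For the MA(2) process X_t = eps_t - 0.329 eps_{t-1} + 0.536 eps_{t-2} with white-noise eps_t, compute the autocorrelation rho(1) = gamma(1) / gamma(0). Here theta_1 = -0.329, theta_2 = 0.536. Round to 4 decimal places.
\rho(1) = -0.3621

For an MA(q) process with theta_0 = 1, the autocovariance is
  gamma(k) = sigma^2 * sum_{i=0..q-k} theta_i * theta_{i+k},
and rho(k) = gamma(k) / gamma(0). Sigma^2 cancels.
  numerator   = (1)*(-0.329) + (-0.329)*(0.536) = -0.505344.
  denominator = (1)^2 + (-0.329)^2 + (0.536)^2 = 1.395537.
  rho(1) = -0.505344 / 1.395537 = -0.3621.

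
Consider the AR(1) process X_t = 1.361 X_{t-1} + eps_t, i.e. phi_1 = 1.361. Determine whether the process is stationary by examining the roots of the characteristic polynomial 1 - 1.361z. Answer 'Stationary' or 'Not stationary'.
\text{Not stationary}

The AR(p) characteristic polynomial is P(z) = 1 - 1.361z.
Stationarity requires all roots to lie outside the unit circle, i.e. |z| > 1 for every root.
This is linear in z: 1 + (-1.361) z = 0  =>  z = -1/(-1.361) = 0.734754,  |z| = 0.734754.
Moduli of all roots: 0.7348.
All moduli strictly greater than 1? No.
Verdict: Not stationary.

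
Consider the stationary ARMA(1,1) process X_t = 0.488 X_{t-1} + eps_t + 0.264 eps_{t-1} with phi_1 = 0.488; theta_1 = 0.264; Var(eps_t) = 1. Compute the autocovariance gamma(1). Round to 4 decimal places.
\gamma(1) = 1.1142

Multiply the model equation by X_{t-k} and take expectations. With theta_0 = psi_0 = 1 and psi_j the MA(infinity) weights, this gives
  gamma(k) - sum_i phi_i gamma(k-i) = c_k,
  c_k = sigma^2 * sum_{j=k..q} theta_j psi_{j-k}   (c_k = 0 for k > q),
using gamma(-m) = gamma(m).
psi-weights needed (psi_j = theta_j + sum_i phi_i psi_{j-i}):
  psi_1 = theta_1 + phi_1 = 0.264 + (0.488) = 0.752
Right-hand sides:
  c_0 = sigma^2 (1 + theta_1 psi_1) = 1 * (1 + (0.264)(0.752)) = 1 * 1.198528 = 1.198528
  c_1 = sigma^2 theta_1 = 1 * (0.264) = 0.264
  c_2 = 0
Equations for k = 0 and k = 1 (AR order 1):
  gamma(0) = phi_1 gamma(1) + c_0
  gamma(1) = phi_1 gamma(0) + c_1
Substituting the second into the first: gamma(0) (1 - phi_1^2) = c_0 + phi_1 c_1, so
  gamma(0) = (c_0 + phi_1 c_1) / (1 - phi_1^2) = (1.198528 + (0.488)(0.264)) / (1 - (0.488)^2) = 1.32736 / 0.761856 = 1.742272.
  gamma(1) = phi_1 gamma(0) + c_1 = (0.488)(1.742272) + (0.264) = 1.114228.
Therefore gamma(1) = 1.1142 (to 4 decimal places).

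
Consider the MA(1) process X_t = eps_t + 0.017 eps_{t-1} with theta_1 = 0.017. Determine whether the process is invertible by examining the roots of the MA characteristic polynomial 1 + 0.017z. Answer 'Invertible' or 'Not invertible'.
\text{Invertible}

The MA(q) characteristic polynomial is P(z) = 1 + 0.017z.
Invertibility requires all roots to lie outside the unit circle, i.e. |z| > 1 for every root.
This is linear in z: 1 + (0.017) z = 0  =>  z = -1/(0.017) = -58.823529,  |z| = 58.823529.
Moduli of all roots: 58.8235.
All moduli strictly greater than 1? Yes.
Verdict: Invertible.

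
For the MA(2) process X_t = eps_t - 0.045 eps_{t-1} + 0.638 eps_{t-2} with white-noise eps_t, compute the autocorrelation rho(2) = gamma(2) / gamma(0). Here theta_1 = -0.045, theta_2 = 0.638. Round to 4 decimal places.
\rho(2) = 0.4528

For an MA(q) process with theta_0 = 1, the autocovariance is
  gamma(k) = sigma^2 * sum_{i=0..q-k} theta_i * theta_{i+k},
and rho(k) = gamma(k) / gamma(0). Sigma^2 cancels.
  numerator   = (1)*(0.638) = 0.638.
  denominator = (1)^2 + (-0.045)^2 + (0.638)^2 = 1.409069.
  rho(2) = 0.638 / 1.409069 = 0.4528.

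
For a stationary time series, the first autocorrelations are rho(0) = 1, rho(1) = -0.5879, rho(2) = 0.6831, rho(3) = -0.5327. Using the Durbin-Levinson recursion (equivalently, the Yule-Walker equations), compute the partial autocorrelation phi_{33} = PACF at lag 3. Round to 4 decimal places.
\phi_{33} = -0.0729

The PACF at lag k is phi_{kk}, the last component of the solution
to the Yule-Walker system G_k phi = r_k where
  (G_k)_{ij} = rho(|i - j|), (r_k)_i = rho(i), i,j = 1..k.
Equivalently, Durbin-Levinson gives phi_{kk} iteratively:
  phi_{11} = rho(1)
  phi_{kk} = [rho(k) - sum_{j=1..k-1} phi_{k-1,j} rho(k-j)]
            / [1 - sum_{j=1..k-1} phi_{k-1,j} rho(j)],
  phi_{k,j} = phi_{k-1,j} - phi_{kk} phi_{k-1,k-j},  j = 1..k-1.
Step k = 1:
  phi_11 = rho(1) = -0.5879.
Step k = 2:
  phi_22 = [rho(2) - phi_11 rho(1)] / [1 - phi_11 rho(1)] = [0.6831 - (-0.5879)(-0.5879)] / [1 - (-0.5879)(-0.5879)]
         = 0.33747359 / 0.65437359 = 0.51572.
  Update: phi_21 = phi_11 - phi_22 phi_11 = -0.5879 - (0.51572)(-0.5879) = -0.284708.
Step k = 3:
  phi_33 = [rho(3) - phi_21 rho(2) - phi_22 rho(1)] / [1 - phi_21 rho(1) - phi_22 rho(2)]
    numerator   = -0.5327 - (-0.284708)(0.6831) - (0.51572)(-0.5879) = -0.03502402
    denominator = 1 - (-0.284708)(-0.5879) - (0.51572)(0.6831) = 0.48033169
  phi_33 = -0.03502402 / 0.48033169 = -0.0729.
Therefore phi_{33} = -0.0729.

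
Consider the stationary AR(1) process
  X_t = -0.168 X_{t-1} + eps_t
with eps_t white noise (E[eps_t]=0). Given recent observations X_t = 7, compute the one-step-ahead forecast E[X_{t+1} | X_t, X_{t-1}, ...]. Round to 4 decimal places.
E[X_{t+1} \mid \mathcal F_t] = -1.1760

For an AR(p) model X_t = c + sum_i phi_i X_{t-i} + eps_t, the
one-step-ahead conditional mean is
  E[X_{t+1} | X_t, ...] = c + sum_i phi_i X_{t+1-i}.
Substitute known values:
  E[X_{t+1} | ...] = (-0.168) * (7)
                   = -1.1760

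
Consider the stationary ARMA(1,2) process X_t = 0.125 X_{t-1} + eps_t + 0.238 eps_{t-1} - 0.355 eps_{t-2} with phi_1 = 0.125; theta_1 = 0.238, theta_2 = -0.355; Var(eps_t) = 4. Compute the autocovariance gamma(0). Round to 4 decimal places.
\gamma(0) = 4.9166

Multiply the model equation by X_{t-k} and take expectations. With theta_0 = psi_0 = 1 and psi_j the MA(infinity) weights, this gives
  gamma(k) - sum_i phi_i gamma(k-i) = c_k,
  c_k = sigma^2 * sum_{j=k..q} theta_j psi_{j-k}   (c_k = 0 for k > q),
using gamma(-m) = gamma(m).
psi-weights needed (psi_j = theta_j + sum_i phi_i psi_{j-i}):
  psi_1 = theta_1 + phi_1 = 0.238 + (0.125) = 0.363
  psi_2 = theta_2 + phi_1 psi_1 = -0.355 + (0.125)(0.363) = -0.309625
Right-hand sides:
  c_0 = sigma^2 (1 + theta_1 psi_1 + theta_2 psi_2) = 4 * (1 + (0.238)(0.363) + (-0.355)(-0.309625)) = 4 * 1.196311 = 4.785243
  c_1 = sigma^2 (theta_1 + theta_2 psi_1) = 4 * (0.238 + (-0.355)(0.363)) = 0.43654
  c_2 = sigma^2 theta_2 = 4 * (-0.355) = -1.42
Equations for k = 0 and k = 1 (AR order 1):
  gamma(0) = phi_1 gamma(1) + c_0
  gamma(1) = phi_1 gamma(0) + c_1
Substituting the second into the first: gamma(0) (1 - phi_1^2) = c_0 + phi_1 c_1, so
  gamma(0) = (c_0 + phi_1 c_1) / (1 - phi_1^2) = (4.785243 + (0.125)(0.43654)) / (1 - (0.125)^2) = 4.839811 / 0.984375 = 4.916633.
Therefore gamma(0) = 4.9166 (to 4 decimal places).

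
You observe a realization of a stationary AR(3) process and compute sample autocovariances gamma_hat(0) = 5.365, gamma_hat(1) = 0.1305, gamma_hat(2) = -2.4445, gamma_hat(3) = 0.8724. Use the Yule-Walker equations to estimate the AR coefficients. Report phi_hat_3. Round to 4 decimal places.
\hat\phi_{3} = 0.2400

The Yule-Walker equations for an AR(p) process read, in matrix form,
  Gamma_p phi = r_p,   with   (Gamma_p)_{ij} = gamma(|i - j|),
                       (r_p)_i = gamma(i),   i,j = 1..p.
Substitute the sample gammas (Toeplitz matrix and right-hand side of size 3):
  Gamma_p = [[5.365, 0.1305, -2.4445], [0.1305, 5.365, 0.1305], [-2.4445, 0.1305, 5.365]]
  r_p     = [0.1305, -2.4445, 0.8724]
Written out (R1..R3):
  (R1) 5.365 phi_1 + 0.1305 phi_2 - 2.4445 phi_3 = 0.1305
  (R2) 0.1305 phi_1 + 5.365 phi_2 + 0.1305 phi_3 = -2.4445
  (R3) -2.4445 phi_1 + 0.1305 phi_2 + 5.365 phi_3 = 0.8724
Gaussian elimination:
  R2 <- R2 - (0.1305/5.365) R1 = R2 - (0.024324) R1:  5.361826 phi_2 + 0.189961 phi_3 = -2.447674
  R3 <- R3 - (-2.4445/5.365) R1 = R3 - (-0.455638) R1:  0.189961 phi_2 + 4.251192 phi_3 = 0.931861
  R3 <- R3 - (0.189961/5.361826) R2 = R3 - (0.035428) R2:  4.244462 phi_3 = 1.018578
Back-substitution:
  phi_hat_3 = 1.018578 / 4.244462 = 0.239978
  phi_hat_2 = (-2.447674 - (0.189961)(0.239978)) / 5.361826 = -0.465002
  phi_hat_1 = (0.1305 - (0.1305)(-0.465002) - (-2.4445)(0.239978)) / 5.365 = 0.144978
So phi_hat = [0.1450, -0.4650, 0.2400].
Therefore phi_hat_3 = 0.2400.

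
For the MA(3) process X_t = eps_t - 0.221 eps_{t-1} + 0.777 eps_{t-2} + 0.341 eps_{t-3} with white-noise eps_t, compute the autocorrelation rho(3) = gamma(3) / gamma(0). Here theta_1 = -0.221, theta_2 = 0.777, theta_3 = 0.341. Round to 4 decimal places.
\rho(3) = 0.1928

For an MA(q) process with theta_0 = 1, the autocovariance is
  gamma(k) = sigma^2 * sum_{i=0..q-k} theta_i * theta_{i+k},
and rho(k) = gamma(k) / gamma(0). Sigma^2 cancels.
  numerator   = (1)*(0.341) = 0.341.
  denominator = (1)^2 + (-0.221)^2 + (0.777)^2 + (0.341)^2 = 1.768851.
  rho(3) = 0.341 / 1.768851 = 0.1928.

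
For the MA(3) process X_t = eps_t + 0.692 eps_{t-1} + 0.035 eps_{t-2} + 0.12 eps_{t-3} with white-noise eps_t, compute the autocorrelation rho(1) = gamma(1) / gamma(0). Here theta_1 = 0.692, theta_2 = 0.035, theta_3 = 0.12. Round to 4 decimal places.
\rho(1) = 0.4821

For an MA(q) process with theta_0 = 1, the autocovariance is
  gamma(k) = sigma^2 * sum_{i=0..q-k} theta_i * theta_{i+k},
and rho(k) = gamma(k) / gamma(0). Sigma^2 cancels.
  numerator   = (1)*(0.692) + (0.692)*(0.035) + (0.035)*(0.12) = 0.72042.
  denominator = (1)^2 + (0.692)^2 + (0.035)^2 + (0.12)^2 = 1.494489.
  rho(1) = 0.72042 / 1.494489 = 0.4821.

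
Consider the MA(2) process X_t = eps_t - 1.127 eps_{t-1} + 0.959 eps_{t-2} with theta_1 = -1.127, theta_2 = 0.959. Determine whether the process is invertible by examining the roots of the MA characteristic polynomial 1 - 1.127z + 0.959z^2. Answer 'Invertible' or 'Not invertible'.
\text{Invertible}

The MA(q) characteristic polynomial is P(z) = 1 - 1.127z + 0.959z^2.
Invertibility requires all roots to lie outside the unit circle, i.e. |z| > 1 for every root.
Set 1 + (-1.127) z + (0.959) z^2 = 0, i.e. a z^2 + b z + c = 0 with a = 0.959, b = -1.127, c = 1.
Discriminant D = b^2 - 4ac = (-1.127)^2 - 4*(0.959)*1 = 1.270129 - (3.836) = -2.565871.
D < 0, so the roots are the complex-conjugate pair z = (-b +/- i sqrt(-D)) / (2a) = 0.5876 +/- 0.8352i.
For a conjugate pair |z|^2 = z * conj(z) = (product of roots) = c/a = 1/(0.959) = 1.042753, so |z| = sqrt(1.042753) = 1.0212 for both roots.
Moduli of all roots: 1.0212, 1.0212.
All moduli strictly greater than 1? Yes.
Verdict: Invertible.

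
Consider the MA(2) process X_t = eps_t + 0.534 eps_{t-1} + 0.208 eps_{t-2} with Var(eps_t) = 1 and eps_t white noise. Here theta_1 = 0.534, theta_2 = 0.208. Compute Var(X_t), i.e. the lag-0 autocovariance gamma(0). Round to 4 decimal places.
\gamma(0) = 1.3284

For an MA(q) process X_t = eps_t + sum_i theta_i eps_{t-i} with
Var(eps_t) = sigma^2, the variance is
  gamma(0) = sigma^2 * (1 + sum_i theta_i^2).
  sum_i theta_i^2 = (0.534)^2 + (0.208)^2 = 0.285156 + 0.043264 = 0.32842.
  gamma(0) = 1 * (1 + 0.32842) = 1 * 1.32842 = 1.32842, which rounds to 1.3284.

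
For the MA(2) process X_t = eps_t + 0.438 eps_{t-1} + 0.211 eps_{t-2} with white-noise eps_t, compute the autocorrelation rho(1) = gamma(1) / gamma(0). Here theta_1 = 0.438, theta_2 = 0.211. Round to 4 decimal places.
\rho(1) = 0.4290

For an MA(q) process with theta_0 = 1, the autocovariance is
  gamma(k) = sigma^2 * sum_{i=0..q-k} theta_i * theta_{i+k},
and rho(k) = gamma(k) / gamma(0). Sigma^2 cancels.
  numerator   = (1)*(0.438) + (0.438)*(0.211) = 0.530418.
  denominator = (1)^2 + (0.438)^2 + (0.211)^2 = 1.236365.
  rho(1) = 0.530418 / 1.236365 = 0.4290.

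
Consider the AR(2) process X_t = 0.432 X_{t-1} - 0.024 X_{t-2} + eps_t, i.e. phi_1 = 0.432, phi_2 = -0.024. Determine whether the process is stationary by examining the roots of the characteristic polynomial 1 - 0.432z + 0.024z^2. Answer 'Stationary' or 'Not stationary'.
\text{Stationary}

The AR(p) characteristic polynomial is P(z) = 1 - 0.432z + 0.024z^2.
Stationarity requires all roots to lie outside the unit circle, i.e. |z| > 1 for every root.
Set 1 + (-0.432) z + (0.024) z^2 = 0, i.e. a z^2 + b z + c = 0 with a = 0.024, b = -0.432, c = 1.
Discriminant D = b^2 - 4ac = (-0.432)^2 - 4*(0.024)*1 = 0.186624 - (0.096) = 0.090624.
D >= 0, so the roots are real: z = (-b +/- sqrt(D)) / (2a) = (0.432 +/- 0.301038) / (0.048).
  z_1 = (0.432 + 0.301038) / (0.048) = 15.2716,   |z_1| = 15.2716.
  z_2 = (0.432 - 0.301038) / (0.048) = 2.7284,   |z_2| = 2.7284.
Moduli of all roots: 15.2716, 2.7284.
All moduli strictly greater than 1? Yes.
Verdict: Stationary.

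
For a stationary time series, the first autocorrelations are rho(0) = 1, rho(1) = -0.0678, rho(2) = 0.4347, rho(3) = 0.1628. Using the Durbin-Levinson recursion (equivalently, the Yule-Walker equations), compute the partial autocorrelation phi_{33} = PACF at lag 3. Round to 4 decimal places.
\phi_{33} = 0.2580

The PACF at lag k is phi_{kk}, the last component of the solution
to the Yule-Walker system G_k phi = r_k where
  (G_k)_{ij} = rho(|i - j|), (r_k)_i = rho(i), i,j = 1..k.
Equivalently, Durbin-Levinson gives phi_{kk} iteratively:
  phi_{11} = rho(1)
  phi_{kk} = [rho(k) - sum_{j=1..k-1} phi_{k-1,j} rho(k-j)]
            / [1 - sum_{j=1..k-1} phi_{k-1,j} rho(j)],
  phi_{k,j} = phi_{k-1,j} - phi_{kk} phi_{k-1,k-j},  j = 1..k-1.
Step k = 1:
  phi_11 = rho(1) = -0.0678.
Step k = 2:
  phi_22 = [rho(2) - phi_11 rho(1)] / [1 - phi_11 rho(1)] = [0.4347 - (-0.0678)(-0.0678)] / [1 - (-0.0678)(-0.0678)]
         = 0.43010316 / 0.99540316 = 0.432089.
  Update: phi_21 = phi_11 - phi_22 phi_11 = -0.0678 - (0.432089)(-0.0678) = -0.038504.
Step k = 3:
  phi_33 = [rho(3) - phi_21 rho(2) - phi_22 rho(1)] / [1 - phi_21 rho(1) - phi_22 rho(2)]
    numerator   = 0.1628 - (-0.038504)(0.4347) - (0.432089)(-0.0678) = 0.2088335
    denominator = 1 - (-0.038504)(-0.0678) - (0.432089)(0.4347) = 0.80956014
  phi_33 = 0.2088335 / 0.80956014 = 0.258.
Therefore phi_{33} = 0.2580.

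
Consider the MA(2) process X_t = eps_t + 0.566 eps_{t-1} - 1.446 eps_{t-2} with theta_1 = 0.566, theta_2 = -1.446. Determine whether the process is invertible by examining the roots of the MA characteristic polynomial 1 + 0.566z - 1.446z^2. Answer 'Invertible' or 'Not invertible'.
\text{Not invertible}

The MA(q) characteristic polynomial is P(z) = 1 + 0.566z - 1.446z^2.
Invertibility requires all roots to lie outside the unit circle, i.e. |z| > 1 for every root.
Set 1 + (0.566) z + (-1.446) z^2 = 0, i.e. a z^2 + b z + c = 0 with a = -1.446, b = 0.566, c = 1.
Discriminant D = b^2 - 4ac = (0.566)^2 - 4*(-1.446)*1 = 0.320356 - (-5.784) = 6.104356.
D >= 0, so the roots are real: z = (-b +/- sqrt(D)) / (2a) = (-0.566 +/- 2.470699) / (-2.892).
  z_1 = (-0.566 + 2.470699) / (-2.892) = -0.6586,   |z_1| = 0.6586.
  z_2 = (-0.566 - 2.470699) / (-2.892) = 1.05,   |z_2| = 1.05.
Moduli of all roots: 0.6586, 1.0500.
All moduli strictly greater than 1? No.
Verdict: Not invertible.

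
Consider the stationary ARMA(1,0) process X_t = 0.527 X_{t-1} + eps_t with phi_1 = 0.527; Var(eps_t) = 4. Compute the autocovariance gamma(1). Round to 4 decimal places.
\gamma(1) = 2.9186

Multiply the model equation by X_{t-k} and take expectations. With theta_0 = psi_0 = 1 and psi_j the MA(infinity) weights, this gives
  gamma(k) - sum_i phi_i gamma(k-i) = c_k,
  c_k = sigma^2 * sum_{j=k..q} theta_j psi_{j-k}   (c_k = 0 for k > q),
using gamma(-m) = gamma(m).
Pure AR (q = 0): c_0 = sigma^2 = 4, c_k = 0 for k >= 1.
Equations for k = 0 and k = 1 (AR order 1):
  gamma(0) = phi_1 gamma(1) + c_0
  gamma(1) = phi_1 gamma(0) + c_1
Substituting the second into the first: gamma(0) (1 - phi_1^2) = c_0 + phi_1 c_1, so
  gamma(0) = c_0 / (1 - phi_1^2) = 4 / (1 - (0.527)^2) = 4 / 0.722271 = 5.538088.
  gamma(1) = phi_1 gamma(0) = (0.527)(5.538088) = 2.918572.
Therefore gamma(1) = 2.9186 (to 4 decimal places).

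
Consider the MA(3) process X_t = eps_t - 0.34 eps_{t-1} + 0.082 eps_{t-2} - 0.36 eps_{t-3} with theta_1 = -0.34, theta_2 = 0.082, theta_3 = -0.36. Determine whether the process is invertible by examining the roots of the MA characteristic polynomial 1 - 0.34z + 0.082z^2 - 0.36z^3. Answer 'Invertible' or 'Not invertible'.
\text{Invertible}

The MA(q) characteristic polynomial is P(z) = 1 - 0.34z + 0.082z^2 - 0.36z^3.
Invertibility requires all roots to lie outside the unit circle, i.e. |z| > 1 for every root.
Degree 3: look for a simple real root z0 first, then factor out (1 - z/z0) and solve the remaining quadratic.
Testing z0 = 1.25: P(1.25) = 1 + (-0.34)(1.25) + (0.082)(1.25)^2 + (-0.36)(1.25)^3
  = 1 + (-0.425) + (0.128125) + (-0.703125) = 0.  So z_0 = 1.25 is a root, |z_0| = 1.25.
Divide out the factor (1 - 0.8 z) = (1 - z/z0) (since 1/z0 = 0.8):
  P(z) = (1 - 0.8 z)(1 + (0.46) z + (0.45) z^2)
  [check: z-coef 0.46 - (0.8) = -0.34; z^2-coef 0.45 - (0.8)(0.46) = 0.082; z^3-coef -(0.8)(0.45) = -0.36.]
Remaining roots from the quadratic factor 1 + (0.46) z + (0.45) z^2:
  Set 1 + (0.46) z + (0.45) z^2 = 0, i.e. a z^2 + b z + c = 0 with a = 0.45, b = 0.46, c = 1.
  Discriminant D = b^2 - 4ac = (0.46)^2 - 4*(0.45)*1 = 0.2116 - (1.8) = -1.5884.
  D < 0, so the roots are the complex-conjugate pair z = (-b +/- i sqrt(-D)) / (2a) = -0.5111 +/- 1.4004i.
  For a conjugate pair |z|^2 = z * conj(z) = (product of roots) = c/a = 1/(0.45) = 2.222222, so |z| = sqrt(2.222222) = 1.4907 for both roots.
Moduli of all roots: 1.2500, 1.4907, 1.4907.
All moduli strictly greater than 1? Yes.
Verdict: Invertible.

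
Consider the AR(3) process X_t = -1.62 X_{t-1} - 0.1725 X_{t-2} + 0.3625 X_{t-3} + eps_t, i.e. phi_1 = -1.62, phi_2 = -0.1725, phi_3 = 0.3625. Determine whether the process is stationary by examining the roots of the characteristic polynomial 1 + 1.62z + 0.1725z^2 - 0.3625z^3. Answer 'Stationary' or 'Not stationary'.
\text{Not stationary}

The AR(p) characteristic polynomial is P(z) = 1 + 1.62z + 0.1725z^2 - 0.3625z^3.
Stationarity requires all roots to lie outside the unit circle, i.e. |z| > 1 for every root.
Degree 3: look for a simple real root z0 first, then factor out (1 - z/z0) and solve the remaining quadratic.
Testing z0 = -0.8: P(-0.8) = 1 + (1.62)(-0.8) + (0.1725)(-0.8)^2 + (-0.3625)(-0.8)^3
  = 1 + (-1.296) + (0.1104) + (0.1856) = 0.  So z_0 = -0.8 is a root, |z_0| = 0.8.
Divide out the factor (1 + 1.25 z) = (1 - z/z0) (since 1/z0 = -1.25):
  P(z) = (1 + 1.25 z)(1 + (0.37) z + (-0.29) z^2)
  [check: z-coef 0.37 - (-1.25) = 1.62; z^2-coef -0.29 - (-1.25)(0.37) = 0.1725; z^3-coef -(-1.25)(-0.29) = -0.3625.]
Remaining roots from the quadratic factor 1 + (0.37) z + (-0.29) z^2:
  Set 1 + (0.37) z + (-0.29) z^2 = 0, i.e. a z^2 + b z + c = 0 with a = -0.29, b = 0.37, c = 1.
  Discriminant D = b^2 - 4ac = (0.37)^2 - 4*(-0.29)*1 = 0.1369 - (-1.16) = 1.2969.
  D >= 0, so the roots are real: z = (-b +/- sqrt(D)) / (2a) = (-0.37 +/- 1.138815) / (-0.58).
    z_1 = (-0.37 + 1.138815) / (-0.58) = -1.3255,   |z_1| = 1.3255.
    z_2 = (-0.37 - 1.138815) / (-0.58) = 2.6014,   |z_2| = 2.6014.
Moduli of all roots: 0.8000, 1.3255, 2.6014.
All moduli strictly greater than 1? No.
Verdict: Not stationary.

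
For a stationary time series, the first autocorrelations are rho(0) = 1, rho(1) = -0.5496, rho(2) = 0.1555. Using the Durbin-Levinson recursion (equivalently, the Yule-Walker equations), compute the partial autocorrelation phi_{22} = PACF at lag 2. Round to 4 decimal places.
\phi_{22} = -0.2100

The PACF at lag k is phi_{kk}, the last component of the solution
to the Yule-Walker system G_k phi = r_k where
  (G_k)_{ij} = rho(|i - j|), (r_k)_i = rho(i), i,j = 1..k.
Equivalently, Durbin-Levinson gives phi_{kk} iteratively:
  phi_{11} = rho(1)
  phi_{kk} = [rho(k) - sum_{j=1..k-1} phi_{k-1,j} rho(k-j)]
            / [1 - sum_{j=1..k-1} phi_{k-1,j} rho(j)],
  phi_{k,j} = phi_{k-1,j} - phi_{kk} phi_{k-1,k-j},  j = 1..k-1.
Step k = 1:
  phi_11 = rho(1) = -0.5496.
Step k = 2:
  phi_22 = [rho(2) - phi_11 rho(1)] / [1 - phi_11 rho(1)] = [0.1555 - (-0.5496)(-0.5496)] / [1 - (-0.5496)(-0.5496)]
         = -0.14656016 / 0.69793984 = -0.21.
Therefore phi_{22} = -0.2100.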